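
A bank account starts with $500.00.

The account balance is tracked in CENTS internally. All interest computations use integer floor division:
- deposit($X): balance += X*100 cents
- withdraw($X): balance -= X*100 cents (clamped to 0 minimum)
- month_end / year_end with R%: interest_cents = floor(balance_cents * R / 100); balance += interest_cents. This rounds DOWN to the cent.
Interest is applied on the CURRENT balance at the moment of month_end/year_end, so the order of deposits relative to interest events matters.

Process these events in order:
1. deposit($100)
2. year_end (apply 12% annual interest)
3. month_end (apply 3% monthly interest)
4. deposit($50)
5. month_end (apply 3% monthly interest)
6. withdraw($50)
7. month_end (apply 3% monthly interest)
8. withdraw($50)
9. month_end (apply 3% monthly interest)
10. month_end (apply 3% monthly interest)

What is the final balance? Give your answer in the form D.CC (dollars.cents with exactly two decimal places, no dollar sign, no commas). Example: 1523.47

After 1 (deposit($100)): balance=$600.00 total_interest=$0.00
After 2 (year_end (apply 12% annual interest)): balance=$672.00 total_interest=$72.00
After 3 (month_end (apply 3% monthly interest)): balance=$692.16 total_interest=$92.16
After 4 (deposit($50)): balance=$742.16 total_interest=$92.16
After 5 (month_end (apply 3% monthly interest)): balance=$764.42 total_interest=$114.42
After 6 (withdraw($50)): balance=$714.42 total_interest=$114.42
After 7 (month_end (apply 3% monthly interest)): balance=$735.85 total_interest=$135.85
After 8 (withdraw($50)): balance=$685.85 total_interest=$135.85
After 9 (month_end (apply 3% monthly interest)): balance=$706.42 total_interest=$156.42
After 10 (month_end (apply 3% monthly interest)): balance=$727.61 total_interest=$177.61

Answer: 727.61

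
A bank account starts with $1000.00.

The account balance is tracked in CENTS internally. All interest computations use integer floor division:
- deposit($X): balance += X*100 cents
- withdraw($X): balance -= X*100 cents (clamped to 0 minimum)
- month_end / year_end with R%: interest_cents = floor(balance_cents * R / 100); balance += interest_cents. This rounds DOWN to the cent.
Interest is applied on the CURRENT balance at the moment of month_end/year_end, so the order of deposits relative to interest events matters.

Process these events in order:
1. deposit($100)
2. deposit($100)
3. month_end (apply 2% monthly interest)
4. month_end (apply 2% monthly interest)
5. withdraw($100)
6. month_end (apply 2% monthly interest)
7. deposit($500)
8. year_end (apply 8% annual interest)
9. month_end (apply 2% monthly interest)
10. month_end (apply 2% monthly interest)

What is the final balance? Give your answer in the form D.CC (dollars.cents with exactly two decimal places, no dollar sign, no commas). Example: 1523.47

After 1 (deposit($100)): balance=$1100.00 total_interest=$0.00
After 2 (deposit($100)): balance=$1200.00 total_interest=$0.00
After 3 (month_end (apply 2% monthly interest)): balance=$1224.00 total_interest=$24.00
After 4 (month_end (apply 2% monthly interest)): balance=$1248.48 total_interest=$48.48
After 5 (withdraw($100)): balance=$1148.48 total_interest=$48.48
After 6 (month_end (apply 2% monthly interest)): balance=$1171.44 total_interest=$71.44
After 7 (deposit($500)): balance=$1671.44 total_interest=$71.44
After 8 (year_end (apply 8% annual interest)): balance=$1805.15 total_interest=$205.15
After 9 (month_end (apply 2% monthly interest)): balance=$1841.25 total_interest=$241.25
After 10 (month_end (apply 2% monthly interest)): balance=$1878.07 total_interest=$278.07

Answer: 1878.07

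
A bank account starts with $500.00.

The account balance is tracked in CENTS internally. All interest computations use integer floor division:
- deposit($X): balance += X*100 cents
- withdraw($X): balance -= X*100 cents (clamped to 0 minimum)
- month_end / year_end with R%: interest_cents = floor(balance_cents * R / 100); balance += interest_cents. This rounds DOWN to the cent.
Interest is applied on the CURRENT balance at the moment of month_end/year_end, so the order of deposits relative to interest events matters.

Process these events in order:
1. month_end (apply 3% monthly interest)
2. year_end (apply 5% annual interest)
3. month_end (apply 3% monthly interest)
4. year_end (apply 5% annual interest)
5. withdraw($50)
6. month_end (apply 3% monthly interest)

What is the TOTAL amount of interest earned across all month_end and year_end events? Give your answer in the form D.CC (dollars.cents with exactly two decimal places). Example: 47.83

Answer: 100.85

Derivation:
After 1 (month_end (apply 3% monthly interest)): balance=$515.00 total_interest=$15.00
After 2 (year_end (apply 5% annual interest)): balance=$540.75 total_interest=$40.75
After 3 (month_end (apply 3% monthly interest)): balance=$556.97 total_interest=$56.97
After 4 (year_end (apply 5% annual interest)): balance=$584.81 total_interest=$84.81
After 5 (withdraw($50)): balance=$534.81 total_interest=$84.81
After 6 (month_end (apply 3% monthly interest)): balance=$550.85 total_interest=$100.85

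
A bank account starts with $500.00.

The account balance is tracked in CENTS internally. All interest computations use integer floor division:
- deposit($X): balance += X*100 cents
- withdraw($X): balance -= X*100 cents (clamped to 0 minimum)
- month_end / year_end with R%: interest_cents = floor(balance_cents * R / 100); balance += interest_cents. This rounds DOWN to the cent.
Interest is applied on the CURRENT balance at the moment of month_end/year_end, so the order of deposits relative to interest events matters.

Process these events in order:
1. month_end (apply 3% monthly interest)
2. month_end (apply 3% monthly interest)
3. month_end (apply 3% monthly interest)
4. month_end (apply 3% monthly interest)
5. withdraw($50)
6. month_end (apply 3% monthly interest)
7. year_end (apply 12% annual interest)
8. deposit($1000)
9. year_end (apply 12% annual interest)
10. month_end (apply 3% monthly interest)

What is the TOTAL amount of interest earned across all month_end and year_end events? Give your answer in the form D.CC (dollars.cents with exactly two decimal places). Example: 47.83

After 1 (month_end (apply 3% monthly interest)): balance=$515.00 total_interest=$15.00
After 2 (month_end (apply 3% monthly interest)): balance=$530.45 total_interest=$30.45
After 3 (month_end (apply 3% monthly interest)): balance=$546.36 total_interest=$46.36
After 4 (month_end (apply 3% monthly interest)): balance=$562.75 total_interest=$62.75
After 5 (withdraw($50)): balance=$512.75 total_interest=$62.75
After 6 (month_end (apply 3% monthly interest)): balance=$528.13 total_interest=$78.13
After 7 (year_end (apply 12% annual interest)): balance=$591.50 total_interest=$141.50
After 8 (deposit($1000)): balance=$1591.50 total_interest=$141.50
After 9 (year_end (apply 12% annual interest)): balance=$1782.48 total_interest=$332.48
After 10 (month_end (apply 3% monthly interest)): balance=$1835.95 total_interest=$385.95

Answer: 385.95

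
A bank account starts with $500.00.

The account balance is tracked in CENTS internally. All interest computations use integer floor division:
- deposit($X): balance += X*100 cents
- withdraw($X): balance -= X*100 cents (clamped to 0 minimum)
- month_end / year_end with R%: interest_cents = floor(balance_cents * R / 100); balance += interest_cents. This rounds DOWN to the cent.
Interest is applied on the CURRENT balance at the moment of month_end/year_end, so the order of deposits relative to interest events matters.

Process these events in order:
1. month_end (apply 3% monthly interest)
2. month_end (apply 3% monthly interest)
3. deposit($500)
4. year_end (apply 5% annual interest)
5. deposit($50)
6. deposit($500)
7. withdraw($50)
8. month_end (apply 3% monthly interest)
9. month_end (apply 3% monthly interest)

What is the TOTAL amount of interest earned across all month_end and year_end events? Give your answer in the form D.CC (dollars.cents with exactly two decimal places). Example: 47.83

Answer: 178.30

Derivation:
After 1 (month_end (apply 3% monthly interest)): balance=$515.00 total_interest=$15.00
After 2 (month_end (apply 3% monthly interest)): balance=$530.45 total_interest=$30.45
After 3 (deposit($500)): balance=$1030.45 total_interest=$30.45
After 4 (year_end (apply 5% annual interest)): balance=$1081.97 total_interest=$81.97
After 5 (deposit($50)): balance=$1131.97 total_interest=$81.97
After 6 (deposit($500)): balance=$1631.97 total_interest=$81.97
After 7 (withdraw($50)): balance=$1581.97 total_interest=$81.97
After 8 (month_end (apply 3% monthly interest)): balance=$1629.42 total_interest=$129.42
After 9 (month_end (apply 3% monthly interest)): balance=$1678.30 total_interest=$178.30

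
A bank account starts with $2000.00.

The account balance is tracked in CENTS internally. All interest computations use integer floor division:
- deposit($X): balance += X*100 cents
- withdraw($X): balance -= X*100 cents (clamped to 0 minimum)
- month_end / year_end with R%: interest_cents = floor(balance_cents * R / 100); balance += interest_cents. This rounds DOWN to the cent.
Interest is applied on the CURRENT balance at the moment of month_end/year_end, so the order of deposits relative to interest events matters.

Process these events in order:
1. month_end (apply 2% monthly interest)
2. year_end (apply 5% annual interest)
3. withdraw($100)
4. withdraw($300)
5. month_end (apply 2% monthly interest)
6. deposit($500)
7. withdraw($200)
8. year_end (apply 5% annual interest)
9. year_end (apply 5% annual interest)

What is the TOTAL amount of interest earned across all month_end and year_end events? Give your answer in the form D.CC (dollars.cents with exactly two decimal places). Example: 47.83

Answer: 389.71

Derivation:
After 1 (month_end (apply 2% monthly interest)): balance=$2040.00 total_interest=$40.00
After 2 (year_end (apply 5% annual interest)): balance=$2142.00 total_interest=$142.00
After 3 (withdraw($100)): balance=$2042.00 total_interest=$142.00
After 4 (withdraw($300)): balance=$1742.00 total_interest=$142.00
After 5 (month_end (apply 2% monthly interest)): balance=$1776.84 total_interest=$176.84
After 6 (deposit($500)): balance=$2276.84 total_interest=$176.84
After 7 (withdraw($200)): balance=$2076.84 total_interest=$176.84
After 8 (year_end (apply 5% annual interest)): balance=$2180.68 total_interest=$280.68
After 9 (year_end (apply 5% annual interest)): balance=$2289.71 total_interest=$389.71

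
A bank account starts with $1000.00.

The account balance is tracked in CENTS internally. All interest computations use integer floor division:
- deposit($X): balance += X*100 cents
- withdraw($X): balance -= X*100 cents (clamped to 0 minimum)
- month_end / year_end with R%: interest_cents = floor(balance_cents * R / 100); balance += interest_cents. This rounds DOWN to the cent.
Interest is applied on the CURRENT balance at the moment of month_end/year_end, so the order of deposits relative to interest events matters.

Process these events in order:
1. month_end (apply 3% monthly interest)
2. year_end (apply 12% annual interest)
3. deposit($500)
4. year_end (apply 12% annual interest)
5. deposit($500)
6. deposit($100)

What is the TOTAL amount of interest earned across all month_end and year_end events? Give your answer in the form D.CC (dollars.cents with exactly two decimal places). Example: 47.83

After 1 (month_end (apply 3% monthly interest)): balance=$1030.00 total_interest=$30.00
After 2 (year_end (apply 12% annual interest)): balance=$1153.60 total_interest=$153.60
After 3 (deposit($500)): balance=$1653.60 total_interest=$153.60
After 4 (year_end (apply 12% annual interest)): balance=$1852.03 total_interest=$352.03
After 5 (deposit($500)): balance=$2352.03 total_interest=$352.03
After 6 (deposit($100)): balance=$2452.03 total_interest=$352.03

Answer: 352.03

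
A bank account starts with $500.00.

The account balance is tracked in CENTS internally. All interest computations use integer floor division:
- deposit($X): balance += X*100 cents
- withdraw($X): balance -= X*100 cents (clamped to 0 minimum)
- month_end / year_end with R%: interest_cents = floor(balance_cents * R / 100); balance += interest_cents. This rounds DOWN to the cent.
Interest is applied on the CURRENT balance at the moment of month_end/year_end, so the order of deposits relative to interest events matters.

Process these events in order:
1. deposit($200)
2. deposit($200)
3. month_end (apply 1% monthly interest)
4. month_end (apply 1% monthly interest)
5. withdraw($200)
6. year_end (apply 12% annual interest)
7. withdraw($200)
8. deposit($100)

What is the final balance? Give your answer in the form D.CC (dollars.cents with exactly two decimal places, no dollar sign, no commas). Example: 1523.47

Answer: 704.26

Derivation:
After 1 (deposit($200)): balance=$700.00 total_interest=$0.00
After 2 (deposit($200)): balance=$900.00 total_interest=$0.00
After 3 (month_end (apply 1% monthly interest)): balance=$909.00 total_interest=$9.00
After 4 (month_end (apply 1% monthly interest)): balance=$918.09 total_interest=$18.09
After 5 (withdraw($200)): balance=$718.09 total_interest=$18.09
After 6 (year_end (apply 12% annual interest)): balance=$804.26 total_interest=$104.26
After 7 (withdraw($200)): balance=$604.26 total_interest=$104.26
After 8 (deposit($100)): balance=$704.26 total_interest=$104.26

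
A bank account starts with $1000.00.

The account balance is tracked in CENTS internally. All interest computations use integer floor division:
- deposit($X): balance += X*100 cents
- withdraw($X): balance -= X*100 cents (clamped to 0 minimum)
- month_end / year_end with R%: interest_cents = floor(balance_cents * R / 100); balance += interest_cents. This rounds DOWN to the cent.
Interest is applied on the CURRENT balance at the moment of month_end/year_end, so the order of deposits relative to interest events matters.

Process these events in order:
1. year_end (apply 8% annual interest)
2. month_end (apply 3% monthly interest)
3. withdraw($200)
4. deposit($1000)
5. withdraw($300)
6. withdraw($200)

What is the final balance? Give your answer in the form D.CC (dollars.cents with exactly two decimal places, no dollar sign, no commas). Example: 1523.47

After 1 (year_end (apply 8% annual interest)): balance=$1080.00 total_interest=$80.00
After 2 (month_end (apply 3% monthly interest)): balance=$1112.40 total_interest=$112.40
After 3 (withdraw($200)): balance=$912.40 total_interest=$112.40
After 4 (deposit($1000)): balance=$1912.40 total_interest=$112.40
After 5 (withdraw($300)): balance=$1612.40 total_interest=$112.40
After 6 (withdraw($200)): balance=$1412.40 total_interest=$112.40

Answer: 1412.40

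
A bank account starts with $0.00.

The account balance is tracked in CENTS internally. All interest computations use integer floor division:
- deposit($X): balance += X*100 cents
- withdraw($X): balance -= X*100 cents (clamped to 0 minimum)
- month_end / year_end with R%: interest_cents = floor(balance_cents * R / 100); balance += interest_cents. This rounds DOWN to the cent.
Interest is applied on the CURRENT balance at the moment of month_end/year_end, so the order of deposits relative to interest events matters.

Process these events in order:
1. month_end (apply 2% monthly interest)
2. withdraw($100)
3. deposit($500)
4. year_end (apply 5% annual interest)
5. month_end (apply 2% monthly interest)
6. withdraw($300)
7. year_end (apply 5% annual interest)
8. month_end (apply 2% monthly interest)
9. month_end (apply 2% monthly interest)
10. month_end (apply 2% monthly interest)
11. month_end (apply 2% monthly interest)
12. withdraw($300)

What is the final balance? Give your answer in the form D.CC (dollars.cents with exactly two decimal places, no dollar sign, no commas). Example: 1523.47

Answer: 0.00

Derivation:
After 1 (month_end (apply 2% monthly interest)): balance=$0.00 total_interest=$0.00
After 2 (withdraw($100)): balance=$0.00 total_interest=$0.00
After 3 (deposit($500)): balance=$500.00 total_interest=$0.00
After 4 (year_end (apply 5% annual interest)): balance=$525.00 total_interest=$25.00
After 5 (month_end (apply 2% monthly interest)): balance=$535.50 total_interest=$35.50
After 6 (withdraw($300)): balance=$235.50 total_interest=$35.50
After 7 (year_end (apply 5% annual interest)): balance=$247.27 total_interest=$47.27
After 8 (month_end (apply 2% monthly interest)): balance=$252.21 total_interest=$52.21
After 9 (month_end (apply 2% monthly interest)): balance=$257.25 total_interest=$57.25
After 10 (month_end (apply 2% monthly interest)): balance=$262.39 total_interest=$62.39
After 11 (month_end (apply 2% monthly interest)): balance=$267.63 total_interest=$67.63
After 12 (withdraw($300)): balance=$0.00 total_interest=$67.63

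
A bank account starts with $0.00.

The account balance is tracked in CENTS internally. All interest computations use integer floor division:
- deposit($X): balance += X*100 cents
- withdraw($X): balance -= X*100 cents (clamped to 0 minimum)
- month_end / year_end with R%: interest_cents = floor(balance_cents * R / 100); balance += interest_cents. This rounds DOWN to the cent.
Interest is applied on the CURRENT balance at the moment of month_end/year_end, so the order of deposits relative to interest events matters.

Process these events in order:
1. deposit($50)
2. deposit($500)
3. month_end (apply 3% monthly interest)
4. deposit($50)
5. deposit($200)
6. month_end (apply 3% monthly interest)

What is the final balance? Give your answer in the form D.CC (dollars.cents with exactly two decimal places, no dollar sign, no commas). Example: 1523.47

Answer: 840.99

Derivation:
After 1 (deposit($50)): balance=$50.00 total_interest=$0.00
After 2 (deposit($500)): balance=$550.00 total_interest=$0.00
After 3 (month_end (apply 3% monthly interest)): balance=$566.50 total_interest=$16.50
After 4 (deposit($50)): balance=$616.50 total_interest=$16.50
After 5 (deposit($200)): balance=$816.50 total_interest=$16.50
After 6 (month_end (apply 3% monthly interest)): balance=$840.99 total_interest=$40.99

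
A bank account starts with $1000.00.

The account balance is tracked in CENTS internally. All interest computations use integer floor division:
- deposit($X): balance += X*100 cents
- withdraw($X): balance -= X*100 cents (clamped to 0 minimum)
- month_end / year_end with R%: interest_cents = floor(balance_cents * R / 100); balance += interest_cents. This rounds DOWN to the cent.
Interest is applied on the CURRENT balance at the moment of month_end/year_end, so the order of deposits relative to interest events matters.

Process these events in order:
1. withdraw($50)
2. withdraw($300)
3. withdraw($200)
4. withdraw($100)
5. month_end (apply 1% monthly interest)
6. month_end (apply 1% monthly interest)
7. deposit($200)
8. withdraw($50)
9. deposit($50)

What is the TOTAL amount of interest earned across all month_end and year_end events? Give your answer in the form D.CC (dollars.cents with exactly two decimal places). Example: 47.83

Answer: 7.03

Derivation:
After 1 (withdraw($50)): balance=$950.00 total_interest=$0.00
After 2 (withdraw($300)): balance=$650.00 total_interest=$0.00
After 3 (withdraw($200)): balance=$450.00 total_interest=$0.00
After 4 (withdraw($100)): balance=$350.00 total_interest=$0.00
After 5 (month_end (apply 1% monthly interest)): balance=$353.50 total_interest=$3.50
After 6 (month_end (apply 1% monthly interest)): balance=$357.03 total_interest=$7.03
After 7 (deposit($200)): balance=$557.03 total_interest=$7.03
After 8 (withdraw($50)): balance=$507.03 total_interest=$7.03
After 9 (deposit($50)): balance=$557.03 total_interest=$7.03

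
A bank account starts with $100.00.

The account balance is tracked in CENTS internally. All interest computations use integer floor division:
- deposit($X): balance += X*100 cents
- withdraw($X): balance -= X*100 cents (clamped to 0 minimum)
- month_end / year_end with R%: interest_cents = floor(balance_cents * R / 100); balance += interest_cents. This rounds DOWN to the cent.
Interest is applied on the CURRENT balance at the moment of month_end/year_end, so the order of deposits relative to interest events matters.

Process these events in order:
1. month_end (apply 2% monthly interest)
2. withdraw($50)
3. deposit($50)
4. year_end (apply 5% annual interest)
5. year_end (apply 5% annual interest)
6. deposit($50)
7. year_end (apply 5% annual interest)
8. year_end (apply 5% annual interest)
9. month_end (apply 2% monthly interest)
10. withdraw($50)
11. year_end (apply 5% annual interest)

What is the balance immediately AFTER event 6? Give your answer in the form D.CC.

After 1 (month_end (apply 2% monthly interest)): balance=$102.00 total_interest=$2.00
After 2 (withdraw($50)): balance=$52.00 total_interest=$2.00
After 3 (deposit($50)): balance=$102.00 total_interest=$2.00
After 4 (year_end (apply 5% annual interest)): balance=$107.10 total_interest=$7.10
After 5 (year_end (apply 5% annual interest)): balance=$112.45 total_interest=$12.45
After 6 (deposit($50)): balance=$162.45 total_interest=$12.45

Answer: 162.45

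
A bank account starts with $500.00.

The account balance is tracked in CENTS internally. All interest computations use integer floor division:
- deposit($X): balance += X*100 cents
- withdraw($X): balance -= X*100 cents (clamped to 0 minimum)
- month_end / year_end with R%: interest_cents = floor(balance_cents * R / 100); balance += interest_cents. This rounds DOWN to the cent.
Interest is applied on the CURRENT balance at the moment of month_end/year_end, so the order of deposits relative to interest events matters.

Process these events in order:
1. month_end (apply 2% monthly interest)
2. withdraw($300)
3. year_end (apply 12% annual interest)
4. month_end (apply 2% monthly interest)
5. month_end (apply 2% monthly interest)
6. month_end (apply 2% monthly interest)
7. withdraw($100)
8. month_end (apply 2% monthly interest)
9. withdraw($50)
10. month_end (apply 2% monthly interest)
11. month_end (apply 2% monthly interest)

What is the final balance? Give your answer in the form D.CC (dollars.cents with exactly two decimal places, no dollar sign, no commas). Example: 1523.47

After 1 (month_end (apply 2% monthly interest)): balance=$510.00 total_interest=$10.00
After 2 (withdraw($300)): balance=$210.00 total_interest=$10.00
After 3 (year_end (apply 12% annual interest)): balance=$235.20 total_interest=$35.20
After 4 (month_end (apply 2% monthly interest)): balance=$239.90 total_interest=$39.90
After 5 (month_end (apply 2% monthly interest)): balance=$244.69 total_interest=$44.69
After 6 (month_end (apply 2% monthly interest)): balance=$249.58 total_interest=$49.58
After 7 (withdraw($100)): balance=$149.58 total_interest=$49.58
After 8 (month_end (apply 2% monthly interest)): balance=$152.57 total_interest=$52.57
After 9 (withdraw($50)): balance=$102.57 total_interest=$52.57
After 10 (month_end (apply 2% monthly interest)): balance=$104.62 total_interest=$54.62
After 11 (month_end (apply 2% monthly interest)): balance=$106.71 total_interest=$56.71

Answer: 106.71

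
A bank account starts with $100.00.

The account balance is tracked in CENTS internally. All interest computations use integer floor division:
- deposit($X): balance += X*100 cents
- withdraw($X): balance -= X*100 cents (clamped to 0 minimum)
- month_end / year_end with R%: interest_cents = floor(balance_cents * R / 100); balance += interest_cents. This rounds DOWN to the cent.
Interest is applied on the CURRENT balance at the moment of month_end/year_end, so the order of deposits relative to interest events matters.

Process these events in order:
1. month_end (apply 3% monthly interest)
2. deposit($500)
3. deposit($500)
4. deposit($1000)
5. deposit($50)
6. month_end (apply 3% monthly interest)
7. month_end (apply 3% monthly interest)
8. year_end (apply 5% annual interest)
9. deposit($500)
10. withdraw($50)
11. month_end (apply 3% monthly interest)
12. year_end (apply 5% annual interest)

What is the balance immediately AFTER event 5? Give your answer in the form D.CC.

Answer: 2153.00

Derivation:
After 1 (month_end (apply 3% monthly interest)): balance=$103.00 total_interest=$3.00
After 2 (deposit($500)): balance=$603.00 total_interest=$3.00
After 3 (deposit($500)): balance=$1103.00 total_interest=$3.00
After 4 (deposit($1000)): balance=$2103.00 total_interest=$3.00
After 5 (deposit($50)): balance=$2153.00 total_interest=$3.00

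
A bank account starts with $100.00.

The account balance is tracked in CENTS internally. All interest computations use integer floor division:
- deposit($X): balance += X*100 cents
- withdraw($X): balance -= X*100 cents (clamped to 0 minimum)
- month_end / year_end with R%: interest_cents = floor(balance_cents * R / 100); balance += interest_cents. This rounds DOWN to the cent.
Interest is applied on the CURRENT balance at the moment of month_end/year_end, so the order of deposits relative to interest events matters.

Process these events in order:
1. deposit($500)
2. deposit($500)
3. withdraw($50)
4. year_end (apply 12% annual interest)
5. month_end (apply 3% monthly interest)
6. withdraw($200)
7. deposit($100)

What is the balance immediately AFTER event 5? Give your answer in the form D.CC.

Answer: 1211.28

Derivation:
After 1 (deposit($500)): balance=$600.00 total_interest=$0.00
After 2 (deposit($500)): balance=$1100.00 total_interest=$0.00
After 3 (withdraw($50)): balance=$1050.00 total_interest=$0.00
After 4 (year_end (apply 12% annual interest)): balance=$1176.00 total_interest=$126.00
After 5 (month_end (apply 3% monthly interest)): balance=$1211.28 total_interest=$161.28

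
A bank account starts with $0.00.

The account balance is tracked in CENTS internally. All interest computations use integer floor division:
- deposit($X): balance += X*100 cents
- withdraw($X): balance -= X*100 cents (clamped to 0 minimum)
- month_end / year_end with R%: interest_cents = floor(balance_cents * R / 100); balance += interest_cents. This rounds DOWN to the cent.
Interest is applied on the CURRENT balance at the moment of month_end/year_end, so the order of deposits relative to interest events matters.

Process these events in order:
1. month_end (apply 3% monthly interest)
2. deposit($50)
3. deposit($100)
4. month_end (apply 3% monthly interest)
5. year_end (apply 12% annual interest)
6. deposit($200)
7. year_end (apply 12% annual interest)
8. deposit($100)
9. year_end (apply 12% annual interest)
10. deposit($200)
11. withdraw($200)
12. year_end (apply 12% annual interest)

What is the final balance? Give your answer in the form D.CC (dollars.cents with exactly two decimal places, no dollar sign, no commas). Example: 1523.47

Answer: 649.52

Derivation:
After 1 (month_end (apply 3% monthly interest)): balance=$0.00 total_interest=$0.00
After 2 (deposit($50)): balance=$50.00 total_interest=$0.00
After 3 (deposit($100)): balance=$150.00 total_interest=$0.00
After 4 (month_end (apply 3% monthly interest)): balance=$154.50 total_interest=$4.50
After 5 (year_end (apply 12% annual interest)): balance=$173.04 total_interest=$23.04
After 6 (deposit($200)): balance=$373.04 total_interest=$23.04
After 7 (year_end (apply 12% annual interest)): balance=$417.80 total_interest=$67.80
After 8 (deposit($100)): balance=$517.80 total_interest=$67.80
After 9 (year_end (apply 12% annual interest)): balance=$579.93 total_interest=$129.93
After 10 (deposit($200)): balance=$779.93 total_interest=$129.93
After 11 (withdraw($200)): balance=$579.93 total_interest=$129.93
After 12 (year_end (apply 12% annual interest)): balance=$649.52 total_interest=$199.52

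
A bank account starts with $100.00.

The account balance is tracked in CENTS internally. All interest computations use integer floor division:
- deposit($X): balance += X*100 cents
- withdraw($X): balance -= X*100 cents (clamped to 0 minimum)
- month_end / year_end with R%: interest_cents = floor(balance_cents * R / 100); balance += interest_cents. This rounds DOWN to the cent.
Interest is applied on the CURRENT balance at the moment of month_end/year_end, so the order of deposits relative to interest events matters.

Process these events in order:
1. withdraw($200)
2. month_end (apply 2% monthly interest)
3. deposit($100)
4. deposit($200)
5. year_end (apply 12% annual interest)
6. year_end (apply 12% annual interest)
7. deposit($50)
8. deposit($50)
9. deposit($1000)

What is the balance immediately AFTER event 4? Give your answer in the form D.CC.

Answer: 300.00

Derivation:
After 1 (withdraw($200)): balance=$0.00 total_interest=$0.00
After 2 (month_end (apply 2% monthly interest)): balance=$0.00 total_interest=$0.00
After 3 (deposit($100)): balance=$100.00 total_interest=$0.00
After 4 (deposit($200)): balance=$300.00 total_interest=$0.00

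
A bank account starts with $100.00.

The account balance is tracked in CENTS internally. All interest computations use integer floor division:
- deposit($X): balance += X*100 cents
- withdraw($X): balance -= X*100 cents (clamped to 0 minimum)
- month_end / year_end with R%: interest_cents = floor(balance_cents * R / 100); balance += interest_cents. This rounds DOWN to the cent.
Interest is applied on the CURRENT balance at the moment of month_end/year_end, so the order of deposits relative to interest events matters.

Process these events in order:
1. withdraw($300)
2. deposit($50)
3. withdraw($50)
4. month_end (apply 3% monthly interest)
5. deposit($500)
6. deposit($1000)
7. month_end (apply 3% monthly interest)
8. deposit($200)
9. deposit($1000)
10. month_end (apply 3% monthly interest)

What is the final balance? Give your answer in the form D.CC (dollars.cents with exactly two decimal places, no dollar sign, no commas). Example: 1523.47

Answer: 2827.35

Derivation:
After 1 (withdraw($300)): balance=$0.00 total_interest=$0.00
After 2 (deposit($50)): balance=$50.00 total_interest=$0.00
After 3 (withdraw($50)): balance=$0.00 total_interest=$0.00
After 4 (month_end (apply 3% monthly interest)): balance=$0.00 total_interest=$0.00
After 5 (deposit($500)): balance=$500.00 total_interest=$0.00
After 6 (deposit($1000)): balance=$1500.00 total_interest=$0.00
After 7 (month_end (apply 3% monthly interest)): balance=$1545.00 total_interest=$45.00
After 8 (deposit($200)): balance=$1745.00 total_interest=$45.00
After 9 (deposit($1000)): balance=$2745.00 total_interest=$45.00
After 10 (month_end (apply 3% monthly interest)): balance=$2827.35 total_interest=$127.35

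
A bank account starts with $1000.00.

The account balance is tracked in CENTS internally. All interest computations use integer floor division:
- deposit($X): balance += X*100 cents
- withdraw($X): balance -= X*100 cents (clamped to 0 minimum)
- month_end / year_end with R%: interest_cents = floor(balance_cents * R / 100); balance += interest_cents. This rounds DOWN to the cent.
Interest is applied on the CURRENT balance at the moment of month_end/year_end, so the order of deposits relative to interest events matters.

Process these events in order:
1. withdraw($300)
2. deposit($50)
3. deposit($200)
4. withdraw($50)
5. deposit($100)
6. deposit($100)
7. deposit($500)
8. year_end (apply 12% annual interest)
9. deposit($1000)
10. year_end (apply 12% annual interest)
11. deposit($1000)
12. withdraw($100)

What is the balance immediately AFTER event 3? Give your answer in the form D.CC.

Answer: 950.00

Derivation:
After 1 (withdraw($300)): balance=$700.00 total_interest=$0.00
After 2 (deposit($50)): balance=$750.00 total_interest=$0.00
After 3 (deposit($200)): balance=$950.00 total_interest=$0.00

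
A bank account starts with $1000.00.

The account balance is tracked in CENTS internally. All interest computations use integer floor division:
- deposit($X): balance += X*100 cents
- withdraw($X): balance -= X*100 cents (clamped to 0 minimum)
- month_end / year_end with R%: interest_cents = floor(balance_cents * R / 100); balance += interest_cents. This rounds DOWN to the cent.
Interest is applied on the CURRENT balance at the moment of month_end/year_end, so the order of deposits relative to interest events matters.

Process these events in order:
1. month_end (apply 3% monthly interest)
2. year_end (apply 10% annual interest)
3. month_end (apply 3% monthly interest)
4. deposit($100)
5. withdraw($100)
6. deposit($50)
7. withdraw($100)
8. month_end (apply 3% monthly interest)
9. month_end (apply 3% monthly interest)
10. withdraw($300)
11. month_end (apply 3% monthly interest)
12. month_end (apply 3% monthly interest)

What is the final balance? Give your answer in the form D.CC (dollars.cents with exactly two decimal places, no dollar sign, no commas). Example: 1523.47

After 1 (month_end (apply 3% monthly interest)): balance=$1030.00 total_interest=$30.00
After 2 (year_end (apply 10% annual interest)): balance=$1133.00 total_interest=$133.00
After 3 (month_end (apply 3% monthly interest)): balance=$1166.99 total_interest=$166.99
After 4 (deposit($100)): balance=$1266.99 total_interest=$166.99
After 5 (withdraw($100)): balance=$1166.99 total_interest=$166.99
After 6 (deposit($50)): balance=$1216.99 total_interest=$166.99
After 7 (withdraw($100)): balance=$1116.99 total_interest=$166.99
After 8 (month_end (apply 3% monthly interest)): balance=$1150.49 total_interest=$200.49
After 9 (month_end (apply 3% monthly interest)): balance=$1185.00 total_interest=$235.00
After 10 (withdraw($300)): balance=$885.00 total_interest=$235.00
After 11 (month_end (apply 3% monthly interest)): balance=$911.55 total_interest=$261.55
After 12 (month_end (apply 3% monthly interest)): balance=$938.89 total_interest=$288.89

Answer: 938.89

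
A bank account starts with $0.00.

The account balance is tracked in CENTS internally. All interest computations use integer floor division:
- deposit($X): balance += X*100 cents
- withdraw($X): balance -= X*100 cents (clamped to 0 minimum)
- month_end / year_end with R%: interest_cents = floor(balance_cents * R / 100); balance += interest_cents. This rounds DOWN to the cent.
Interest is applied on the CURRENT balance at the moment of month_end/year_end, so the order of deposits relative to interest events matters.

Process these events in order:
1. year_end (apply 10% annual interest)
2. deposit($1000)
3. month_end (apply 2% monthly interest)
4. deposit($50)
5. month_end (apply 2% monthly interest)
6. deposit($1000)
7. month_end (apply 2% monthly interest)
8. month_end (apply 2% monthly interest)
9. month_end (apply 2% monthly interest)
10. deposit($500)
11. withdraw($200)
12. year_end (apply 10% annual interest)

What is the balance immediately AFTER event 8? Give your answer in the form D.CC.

After 1 (year_end (apply 10% annual interest)): balance=$0.00 total_interest=$0.00
After 2 (deposit($1000)): balance=$1000.00 total_interest=$0.00
After 3 (month_end (apply 2% monthly interest)): balance=$1020.00 total_interest=$20.00
After 4 (deposit($50)): balance=$1070.00 total_interest=$20.00
After 5 (month_end (apply 2% monthly interest)): balance=$1091.40 total_interest=$41.40
After 6 (deposit($1000)): balance=$2091.40 total_interest=$41.40
After 7 (month_end (apply 2% monthly interest)): balance=$2133.22 total_interest=$83.22
After 8 (month_end (apply 2% monthly interest)): balance=$2175.88 total_interest=$125.88

Answer: 2175.88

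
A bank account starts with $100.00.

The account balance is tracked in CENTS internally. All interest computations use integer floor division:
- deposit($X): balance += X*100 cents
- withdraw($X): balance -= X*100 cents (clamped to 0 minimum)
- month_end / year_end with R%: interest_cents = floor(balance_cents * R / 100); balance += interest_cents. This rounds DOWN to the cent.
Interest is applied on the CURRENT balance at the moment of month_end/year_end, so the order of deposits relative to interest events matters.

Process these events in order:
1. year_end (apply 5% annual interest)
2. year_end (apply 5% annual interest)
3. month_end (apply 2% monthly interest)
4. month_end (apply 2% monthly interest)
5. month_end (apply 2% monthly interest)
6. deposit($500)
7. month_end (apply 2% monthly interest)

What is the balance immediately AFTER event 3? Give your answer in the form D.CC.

After 1 (year_end (apply 5% annual interest)): balance=$105.00 total_interest=$5.00
After 2 (year_end (apply 5% annual interest)): balance=$110.25 total_interest=$10.25
After 3 (month_end (apply 2% monthly interest)): balance=$112.45 total_interest=$12.45

Answer: 112.45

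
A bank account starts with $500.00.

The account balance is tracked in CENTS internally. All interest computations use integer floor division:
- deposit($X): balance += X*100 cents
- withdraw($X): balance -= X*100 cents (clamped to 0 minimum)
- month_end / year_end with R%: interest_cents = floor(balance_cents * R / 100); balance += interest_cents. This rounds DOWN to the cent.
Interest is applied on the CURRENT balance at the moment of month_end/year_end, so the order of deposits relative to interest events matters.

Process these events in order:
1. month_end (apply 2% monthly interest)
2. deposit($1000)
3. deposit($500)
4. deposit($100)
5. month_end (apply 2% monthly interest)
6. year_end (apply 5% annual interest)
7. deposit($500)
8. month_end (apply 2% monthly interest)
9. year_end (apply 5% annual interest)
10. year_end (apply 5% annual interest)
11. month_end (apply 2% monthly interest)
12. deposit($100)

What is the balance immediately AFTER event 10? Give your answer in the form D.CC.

Answer: 3103.53

Derivation:
After 1 (month_end (apply 2% monthly interest)): balance=$510.00 total_interest=$10.00
After 2 (deposit($1000)): balance=$1510.00 total_interest=$10.00
After 3 (deposit($500)): balance=$2010.00 total_interest=$10.00
After 4 (deposit($100)): balance=$2110.00 total_interest=$10.00
After 5 (month_end (apply 2% monthly interest)): balance=$2152.20 total_interest=$52.20
After 6 (year_end (apply 5% annual interest)): balance=$2259.81 total_interest=$159.81
After 7 (deposit($500)): balance=$2759.81 total_interest=$159.81
After 8 (month_end (apply 2% monthly interest)): balance=$2815.00 total_interest=$215.00
After 9 (year_end (apply 5% annual interest)): balance=$2955.75 total_interest=$355.75
After 10 (year_end (apply 5% annual interest)): balance=$3103.53 total_interest=$503.53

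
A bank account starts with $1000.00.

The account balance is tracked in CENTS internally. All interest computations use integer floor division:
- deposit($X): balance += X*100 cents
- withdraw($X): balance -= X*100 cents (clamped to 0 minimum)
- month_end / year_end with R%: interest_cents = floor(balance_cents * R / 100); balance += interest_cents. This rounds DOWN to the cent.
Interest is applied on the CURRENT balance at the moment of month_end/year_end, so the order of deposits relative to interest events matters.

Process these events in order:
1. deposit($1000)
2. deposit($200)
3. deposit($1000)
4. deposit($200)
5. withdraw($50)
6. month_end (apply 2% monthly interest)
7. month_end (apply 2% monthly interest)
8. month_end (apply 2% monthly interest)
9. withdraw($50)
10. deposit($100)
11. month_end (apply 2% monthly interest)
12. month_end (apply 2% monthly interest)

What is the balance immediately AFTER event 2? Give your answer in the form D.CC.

After 1 (deposit($1000)): balance=$2000.00 total_interest=$0.00
After 2 (deposit($200)): balance=$2200.00 total_interest=$0.00

Answer: 2200.00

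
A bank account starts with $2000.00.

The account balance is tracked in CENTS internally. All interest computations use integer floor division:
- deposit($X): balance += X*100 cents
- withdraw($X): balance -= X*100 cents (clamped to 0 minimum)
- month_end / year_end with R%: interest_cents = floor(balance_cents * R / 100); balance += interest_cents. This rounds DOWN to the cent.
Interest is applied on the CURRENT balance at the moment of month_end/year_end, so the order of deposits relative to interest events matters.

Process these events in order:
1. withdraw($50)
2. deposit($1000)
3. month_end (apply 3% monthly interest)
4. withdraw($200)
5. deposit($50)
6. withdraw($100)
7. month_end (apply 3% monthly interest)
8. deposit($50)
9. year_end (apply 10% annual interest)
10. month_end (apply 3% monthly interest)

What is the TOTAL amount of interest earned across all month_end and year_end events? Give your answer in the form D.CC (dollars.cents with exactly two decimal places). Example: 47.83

After 1 (withdraw($50)): balance=$1950.00 total_interest=$0.00
After 2 (deposit($1000)): balance=$2950.00 total_interest=$0.00
After 3 (month_end (apply 3% monthly interest)): balance=$3038.50 total_interest=$88.50
After 4 (withdraw($200)): balance=$2838.50 total_interest=$88.50
After 5 (deposit($50)): balance=$2888.50 total_interest=$88.50
After 6 (withdraw($100)): balance=$2788.50 total_interest=$88.50
After 7 (month_end (apply 3% monthly interest)): balance=$2872.15 total_interest=$172.15
After 8 (deposit($50)): balance=$2922.15 total_interest=$172.15
After 9 (year_end (apply 10% annual interest)): balance=$3214.36 total_interest=$464.36
After 10 (month_end (apply 3% monthly interest)): balance=$3310.79 total_interest=$560.79

Answer: 560.79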